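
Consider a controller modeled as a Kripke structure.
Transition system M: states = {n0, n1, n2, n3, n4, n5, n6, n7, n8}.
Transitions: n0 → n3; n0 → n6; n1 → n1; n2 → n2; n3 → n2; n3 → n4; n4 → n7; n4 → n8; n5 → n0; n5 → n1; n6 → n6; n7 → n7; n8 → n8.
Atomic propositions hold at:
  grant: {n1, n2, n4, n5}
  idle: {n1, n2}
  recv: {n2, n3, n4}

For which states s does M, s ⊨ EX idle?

Sat(EX idle) = {s : some successor in {n1, n2}} = {n1, n2, n3, n5}

{n1, n2, n3, n5}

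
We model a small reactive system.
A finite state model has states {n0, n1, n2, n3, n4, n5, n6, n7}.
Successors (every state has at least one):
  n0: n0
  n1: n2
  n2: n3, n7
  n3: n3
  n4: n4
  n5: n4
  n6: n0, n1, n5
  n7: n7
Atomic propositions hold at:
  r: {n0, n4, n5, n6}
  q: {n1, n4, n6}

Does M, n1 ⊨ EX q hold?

No

Sat(EX q) = {s : some successor in {n1, n4, n6}} = {n4, n5, n6}
n1 ∉ Sat(EX q) = {n4, n5, n6}, so the formula does not hold at n1.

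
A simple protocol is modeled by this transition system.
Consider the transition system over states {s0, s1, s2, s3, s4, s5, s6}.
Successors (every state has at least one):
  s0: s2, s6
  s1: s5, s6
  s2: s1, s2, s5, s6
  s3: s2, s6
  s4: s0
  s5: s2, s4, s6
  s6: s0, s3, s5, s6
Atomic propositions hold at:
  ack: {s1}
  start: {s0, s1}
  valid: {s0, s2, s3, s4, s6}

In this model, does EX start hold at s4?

Sat(EX start) = {s : some successor in {s0, s1}} = {s2, s4, s6}
s4 ∈ Sat(EX start) = {s2, s4, s6}, so the formula holds at s4.

Yes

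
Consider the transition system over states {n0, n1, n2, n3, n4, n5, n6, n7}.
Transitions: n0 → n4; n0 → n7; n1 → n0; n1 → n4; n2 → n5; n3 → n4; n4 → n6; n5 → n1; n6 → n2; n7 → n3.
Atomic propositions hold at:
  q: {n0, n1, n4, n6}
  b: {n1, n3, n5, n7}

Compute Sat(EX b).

{n0, n2, n5, n7}

Sat(EX b) = {s : some successor in {n1, n3, n5, n7}} = {n0, n2, n5, n7}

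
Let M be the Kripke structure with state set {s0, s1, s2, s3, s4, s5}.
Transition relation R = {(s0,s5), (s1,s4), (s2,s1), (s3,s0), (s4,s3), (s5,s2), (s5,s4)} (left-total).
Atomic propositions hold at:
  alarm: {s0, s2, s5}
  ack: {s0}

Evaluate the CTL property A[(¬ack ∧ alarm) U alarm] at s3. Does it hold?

Sat(¬ack) = {s1, s2, s3, s4, s5}
Sat(¬ack ∧ alarm) = {s2, s5}
A[(¬ack ∧ alarm) U alarm]: least fixpoint, start Z0 = Sat(alarm) = {s0, s2, s5}, add states in Sat(¬ack ∧ alarm) with every successor in Z. Already a fixed point.
Sat(A[(¬ack ∧ alarm) U alarm]) = {s0, s2, s5}
s3 ∉ Sat(A[(¬ack ∧ alarm) U alarm]) = {s0, s2, s5}, so the formula does not hold at s3.

No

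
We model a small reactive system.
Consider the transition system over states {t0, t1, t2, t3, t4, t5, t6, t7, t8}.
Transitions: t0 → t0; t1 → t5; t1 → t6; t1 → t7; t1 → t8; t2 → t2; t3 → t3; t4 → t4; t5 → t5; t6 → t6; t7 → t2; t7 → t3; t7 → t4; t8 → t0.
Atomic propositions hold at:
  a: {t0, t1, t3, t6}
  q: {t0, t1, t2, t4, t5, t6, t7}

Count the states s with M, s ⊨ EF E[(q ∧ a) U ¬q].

4

Sat(q ∧ a) = {t0, t1, t6}
Sat(¬q) = {t3, t8}
E[(q ∧ a) U ¬q]: least fixpoint, start Z0 = Sat(¬q) = {t3, t8}, add states in Sat(q ∧ a) with some successor in Z. Z1 = {t1, t3, t8}; fixed.
Sat(E[(q ∧ a) U ¬q]) = {t1, t3, t8}
EF E[(q ∧ a) U ¬q]: least fixpoint, start Z0 = {t1, t3, t8}, add states with some successor in Z. Z1 = {t1, t3, t7, t8}; fixed.
Sat(EF E[(q ∧ a) U ¬q]) = {t1, t3, t7, t8}
|Sat(EF E[(q ∧ a) U ¬q])| = |{t1, t3, t7, t8}| = 4.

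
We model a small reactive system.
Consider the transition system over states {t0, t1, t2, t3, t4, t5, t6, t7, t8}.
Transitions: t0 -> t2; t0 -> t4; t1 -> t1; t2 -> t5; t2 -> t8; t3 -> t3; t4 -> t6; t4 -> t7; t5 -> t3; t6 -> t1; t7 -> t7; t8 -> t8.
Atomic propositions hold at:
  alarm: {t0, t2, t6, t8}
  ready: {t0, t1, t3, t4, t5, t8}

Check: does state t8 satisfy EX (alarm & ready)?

Yes

Sat(alarm & ready) = {t0, t8}
Sat(EX (alarm & ready)) = {s : some successor in {t0, t8}} = {t2, t8}
t8 ∈ Sat(EX (alarm & ready)) = {t2, t8}, so the formula holds at t8.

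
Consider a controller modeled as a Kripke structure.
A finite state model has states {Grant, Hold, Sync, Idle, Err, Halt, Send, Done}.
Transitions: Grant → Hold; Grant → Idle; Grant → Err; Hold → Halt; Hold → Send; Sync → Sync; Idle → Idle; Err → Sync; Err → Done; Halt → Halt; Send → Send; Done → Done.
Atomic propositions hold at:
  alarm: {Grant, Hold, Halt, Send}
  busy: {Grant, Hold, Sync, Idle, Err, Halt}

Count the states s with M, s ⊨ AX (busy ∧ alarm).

Sat(busy ∧ alarm) = {Grant, Hold, Halt}
Sat(AX (busy ∧ alarm)) = {s : every successor in {Grant, Hold, Halt}} = {Halt}
|Sat(AX (busy ∧ alarm))| = |{Halt}| = 1.

1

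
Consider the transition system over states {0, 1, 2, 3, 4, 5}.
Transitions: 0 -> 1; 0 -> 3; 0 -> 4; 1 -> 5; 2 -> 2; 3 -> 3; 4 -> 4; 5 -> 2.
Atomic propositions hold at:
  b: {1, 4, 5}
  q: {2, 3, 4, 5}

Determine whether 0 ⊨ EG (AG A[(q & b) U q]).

Sat(q & b) = {4, 5}
A[(q & b) U q]: least fixpoint, start Z0 = Sat(q) = {2, 3, 4, 5}, add states in Sat(q & b) with every successor in Z. Already a fixed point.
Sat(A[(q & b) U q]) = {2, 3, 4, 5}
AG A[(q & b) U q]: greatest fixpoint, start Z0 = {2, 3, 4, 5}, keep only states in Sat with every successor in Z. Already a fixed point.
Sat(AG A[(q & b) U q]) = {2, 3, 4, 5}
EG (AG A[(q & b) U q]): greatest fixpoint, start Z0 = {2, 3, 4, 5}, keep only states in Sat with some successor in Z. Already a fixed point.
Sat(EG (AG A[(q & b) U q])) = {2, 3, 4, 5}
0 ∉ Sat(EG (AG A[(q & b) U q])) = {2, 3, 4, 5}, so the formula does not hold at 0.

No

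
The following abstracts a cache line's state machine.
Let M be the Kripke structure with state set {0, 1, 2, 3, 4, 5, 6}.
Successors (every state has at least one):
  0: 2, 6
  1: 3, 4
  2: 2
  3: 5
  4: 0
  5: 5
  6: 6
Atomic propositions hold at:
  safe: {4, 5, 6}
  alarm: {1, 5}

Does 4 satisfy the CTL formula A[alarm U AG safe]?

No

AG safe: greatest fixpoint, start Z0 = {4, 5, 6}, keep only states in Sat with every successor in Z. Z1 = {5, 6}; fixed.
Sat(AG safe) = {5, 6}
A[alarm U AG safe]: least fixpoint, start Z0 = Sat(AG safe) = {5, 6}, add states in Sat(alarm) with every successor in Z. Already a fixed point.
Sat(A[alarm U AG safe]) = {5, 6}
4 ∉ Sat(A[alarm U AG safe]) = {5, 6}, so the formula does not hold at 4.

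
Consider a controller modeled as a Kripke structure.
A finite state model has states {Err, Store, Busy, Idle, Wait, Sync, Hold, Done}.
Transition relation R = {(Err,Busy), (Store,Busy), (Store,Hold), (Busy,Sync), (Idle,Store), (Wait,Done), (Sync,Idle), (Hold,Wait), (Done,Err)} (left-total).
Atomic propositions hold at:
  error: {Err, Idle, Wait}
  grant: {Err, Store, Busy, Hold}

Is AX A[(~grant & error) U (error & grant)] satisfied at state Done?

Yes

Sat(~grant) = {Idle, Wait, Sync, Done}
Sat(~grant & error) = {Idle, Wait}
Sat(error & grant) = {Err}
A[(~grant & error) U (error & grant)]: least fixpoint, start Z0 = Sat((error & grant)) = {Err}, add states in Sat(~grant & error) with every successor in Z. Already a fixed point.
Sat(A[(~grant & error) U (error & grant)]) = {Err}
Sat(AX A[(~grant & error) U (error & grant)]) = {s : every successor in {Err}} = {Done}
Done ∈ Sat(AX A[(~grant & error) U (error & grant)]) = {Done}, so the formula holds at Done.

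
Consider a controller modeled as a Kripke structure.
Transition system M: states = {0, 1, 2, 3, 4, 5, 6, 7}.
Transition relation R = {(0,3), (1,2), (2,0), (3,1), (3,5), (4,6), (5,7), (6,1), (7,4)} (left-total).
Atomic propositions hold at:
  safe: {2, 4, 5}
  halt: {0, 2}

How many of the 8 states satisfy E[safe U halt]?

2

E[safe U halt]: least fixpoint, start Z0 = Sat(halt) = {0, 2}, add states in Sat(safe) with some successor in Z. Already a fixed point.
Sat(E[safe U halt]) = {0, 2}
|Sat(E[safe U halt])| = |{0, 2}| = 2.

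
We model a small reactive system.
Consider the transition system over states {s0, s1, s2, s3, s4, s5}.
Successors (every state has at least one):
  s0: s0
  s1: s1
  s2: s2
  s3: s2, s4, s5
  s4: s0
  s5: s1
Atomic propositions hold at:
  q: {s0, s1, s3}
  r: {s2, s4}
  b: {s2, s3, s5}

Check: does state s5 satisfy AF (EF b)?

Yes

EF b: least fixpoint, start Z0 = {s2, s3, s5}, add states with some successor in Z. Already a fixed point.
Sat(EF b) = {s2, s3, s5}
AF (EF b): least fixpoint, start Z0 = {s2, s3, s5}, add states with every successor in Z. Already a fixed point.
Sat(AF (EF b)) = {s2, s3, s5}
s5 ∈ Sat(AF (EF b)) = {s2, s3, s5}, so the formula holds at s5.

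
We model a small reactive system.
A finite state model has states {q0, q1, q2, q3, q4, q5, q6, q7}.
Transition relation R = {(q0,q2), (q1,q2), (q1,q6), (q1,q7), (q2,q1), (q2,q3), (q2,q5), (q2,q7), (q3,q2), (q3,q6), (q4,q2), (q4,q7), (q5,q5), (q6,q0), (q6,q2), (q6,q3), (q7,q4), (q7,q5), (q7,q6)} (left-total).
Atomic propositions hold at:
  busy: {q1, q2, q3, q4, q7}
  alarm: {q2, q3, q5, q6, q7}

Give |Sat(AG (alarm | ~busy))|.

1

Sat(~busy) = {q0, q5, q6}
Sat(alarm | ~busy) = {q0, q2, q3, q5, q6, q7}
AG (alarm | ~busy): greatest fixpoint, start Z0 = {q0, q2, q3, q5, q6, q7}, keep only states in Sat with every successor in Z. Z1 = {q0, q3, q5, q6}; Z2 = {q5}; fixed.
Sat(AG (alarm | ~busy)) = {q5}
|Sat(AG (alarm | ~busy))| = |{q5}| = 1.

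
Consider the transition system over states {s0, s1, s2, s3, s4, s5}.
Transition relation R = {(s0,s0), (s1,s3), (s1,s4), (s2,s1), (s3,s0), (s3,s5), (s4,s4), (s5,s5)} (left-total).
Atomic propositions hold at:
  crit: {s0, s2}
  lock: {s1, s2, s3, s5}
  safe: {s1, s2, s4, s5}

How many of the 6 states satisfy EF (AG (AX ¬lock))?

5

Sat(¬lock) = {s0, s4}
Sat(AX ¬lock) = {s : every successor in {s0, s4}} = {s0, s4}
AG (AX ¬lock): greatest fixpoint, start Z0 = {s0, s4}, keep only states in Sat with every successor in Z. Already a fixed point.
Sat(AG (AX ¬lock)) = {s0, s4}
EF (AG (AX ¬lock)): least fixpoint, start Z0 = {s0, s4}, add states with some successor in Z. Z1 = {s0, s1, s3, s4}; Z2 = {s0, s1, s2, s3, s4}; fixed.
Sat(EF (AG (AX ¬lock))) = {s0, s1, s2, s3, s4}
|Sat(EF (AG (AX ¬lock)))| = |{s0, s1, s2, s3, s4}| = 5.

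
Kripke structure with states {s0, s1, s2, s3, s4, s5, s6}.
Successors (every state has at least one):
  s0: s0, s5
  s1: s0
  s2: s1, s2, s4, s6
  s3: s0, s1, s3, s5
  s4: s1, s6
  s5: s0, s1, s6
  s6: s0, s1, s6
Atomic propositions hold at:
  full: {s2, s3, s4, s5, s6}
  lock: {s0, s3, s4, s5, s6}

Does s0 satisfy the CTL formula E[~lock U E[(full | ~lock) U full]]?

Sat(~lock) = {s1, s2}
Sat(full | ~lock) = {s1, s2, s3, s4, s5, s6}
E[(full | ~lock) U full]: least fixpoint, start Z0 = Sat(full) = {s2, s3, s4, s5, s6}, add states in Sat(full | ~lock) with some successor in Z. Already a fixed point.
Sat(E[(full | ~lock) U full]) = {s2, s3, s4, s5, s6}
E[~lock U E[(full | ~lock) U full]]: least fixpoint, start Z0 = Sat(E[(full | ~lock) U full]) = {s2, s3, s4, s5, s6}, add states in Sat(~lock) with some successor in Z. Already a fixed point.
Sat(E[~lock U E[(full | ~lock) U full]]) = {s2, s3, s4, s5, s6}
s0 ∉ Sat(E[~lock U E[(full | ~lock) U full]]) = {s2, s3, s4, s5, s6}, so the formula does not hold at s0.

No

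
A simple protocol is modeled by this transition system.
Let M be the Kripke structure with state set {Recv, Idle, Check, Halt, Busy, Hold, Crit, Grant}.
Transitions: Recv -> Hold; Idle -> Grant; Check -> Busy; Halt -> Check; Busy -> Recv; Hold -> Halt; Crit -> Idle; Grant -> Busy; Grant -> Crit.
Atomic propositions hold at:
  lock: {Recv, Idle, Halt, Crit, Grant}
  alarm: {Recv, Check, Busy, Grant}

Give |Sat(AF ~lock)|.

5

Sat(~lock) = {Check, Busy, Hold}
AF ~lock: least fixpoint, start Z0 = {Check, Busy, Hold}, add states with every successor in Z. Z1 = {Recv, Check, Halt, Busy, Hold}; fixed.
Sat(AF ~lock) = {Recv, Check, Halt, Busy, Hold}
|Sat(AF ~lock)| = |{Recv, Check, Halt, Busy, Hold}| = 5.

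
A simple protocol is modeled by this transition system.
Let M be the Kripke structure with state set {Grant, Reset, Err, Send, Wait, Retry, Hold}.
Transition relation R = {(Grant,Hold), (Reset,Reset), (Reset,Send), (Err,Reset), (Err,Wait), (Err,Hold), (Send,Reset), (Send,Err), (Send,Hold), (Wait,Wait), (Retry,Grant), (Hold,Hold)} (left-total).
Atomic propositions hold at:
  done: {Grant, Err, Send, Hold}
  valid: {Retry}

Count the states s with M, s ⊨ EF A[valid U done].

A[valid U done]: least fixpoint, start Z0 = Sat(done) = {Grant, Err, Send, Hold}, add states in Sat(valid) with every successor in Z. Z1 = {Grant, Err, Send, Retry, Hold}; fixed.
Sat(A[valid U done]) = {Grant, Err, Send, Retry, Hold}
EF A[valid U done]: least fixpoint, start Z0 = {Grant, Err, Send, Retry, Hold}, add states with some successor in Z. Z1 = {Grant, Reset, Err, Send, Retry, Hold}; fixed.
Sat(EF A[valid U done]) = {Grant, Reset, Err, Send, Retry, Hold}
|Sat(EF A[valid U done])| = |{Grant, Reset, Err, Send, Retry, Hold}| = 6.

6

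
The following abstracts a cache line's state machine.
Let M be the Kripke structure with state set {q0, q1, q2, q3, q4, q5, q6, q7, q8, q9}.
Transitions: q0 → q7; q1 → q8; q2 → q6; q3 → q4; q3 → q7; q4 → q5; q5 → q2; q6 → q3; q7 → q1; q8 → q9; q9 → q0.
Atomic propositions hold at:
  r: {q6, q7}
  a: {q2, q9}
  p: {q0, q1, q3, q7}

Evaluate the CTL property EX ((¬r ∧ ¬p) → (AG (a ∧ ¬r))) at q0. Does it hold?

Yes

Sat(¬r) = {q0, q1, q2, q3, q4, q5, q8, q9}
Sat(¬p) = {q2, q4, q5, q6, q8, q9}
Sat(¬r ∧ ¬p) = {q2, q4, q5, q8, q9}
Sat(a ∧ ¬r) = {q2, q9}
AG (a ∧ ¬r): greatest fixpoint, start Z0 = {q2, q9}, keep only states in Sat with every successor in Z. Z1 = ∅; fixed.
Sat(AG (a ∧ ¬r)) = ∅
Sat((¬r ∧ ¬p) → (AG (a ∧ ¬r))) = {q0, q1, q3, q6, q7}
Sat(EX ((¬r ∧ ¬p) → (AG (a ∧ ¬r)))) = {s : some successor in {q0, q1, q3, q6, q7}} = {q0, q2, q3, q6, q7, q9}
q0 ∈ Sat(EX ((¬r ∧ ¬p) → (AG (a ∧ ¬r)))) = {q0, q2, q3, q6, q7, q9}, so the formula holds at q0.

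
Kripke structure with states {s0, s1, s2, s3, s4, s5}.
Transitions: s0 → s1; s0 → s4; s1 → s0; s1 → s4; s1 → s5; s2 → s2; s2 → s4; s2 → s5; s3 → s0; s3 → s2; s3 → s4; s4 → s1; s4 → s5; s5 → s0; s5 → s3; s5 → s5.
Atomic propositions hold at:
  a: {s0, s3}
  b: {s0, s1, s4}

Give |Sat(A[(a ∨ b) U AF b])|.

Sat(a ∨ b) = {s0, s1, s3, s4}
AF b: least fixpoint, start Z0 = {s0, s1, s4}, add states with every successor in Z. Already a fixed point.
Sat(AF b) = {s0, s1, s4}
A[(a ∨ b) U AF b]: least fixpoint, start Z0 = Sat(AF b) = {s0, s1, s4}, add states in Sat(a ∨ b) with every successor in Z. Already a fixed point.
Sat(A[(a ∨ b) U AF b]) = {s0, s1, s4}
|Sat(A[(a ∨ b) U AF b])| = |{s0, s1, s4}| = 3.

3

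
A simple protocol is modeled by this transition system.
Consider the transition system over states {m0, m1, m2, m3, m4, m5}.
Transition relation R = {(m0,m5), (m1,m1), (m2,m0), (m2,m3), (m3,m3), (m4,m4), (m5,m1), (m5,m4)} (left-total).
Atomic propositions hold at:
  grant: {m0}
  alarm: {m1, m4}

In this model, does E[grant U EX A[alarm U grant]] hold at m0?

A[alarm U grant]: least fixpoint, start Z0 = Sat(grant) = {m0}, add states in Sat(alarm) with every successor in Z. Already a fixed point.
Sat(A[alarm U grant]) = {m0}
Sat(EX A[alarm U grant]) = {s : some successor in {m0}} = {m2}
E[grant U EX A[alarm U grant]]: least fixpoint, start Z0 = Sat(EX A[alarm U grant]) = {m2}, add states in Sat(grant) with some successor in Z. Already a fixed point.
Sat(E[grant U EX A[alarm U grant]]) = {m2}
m0 ∉ Sat(E[grant U EX A[alarm U grant]]) = {m2}, so the formula does not hold at m0.

No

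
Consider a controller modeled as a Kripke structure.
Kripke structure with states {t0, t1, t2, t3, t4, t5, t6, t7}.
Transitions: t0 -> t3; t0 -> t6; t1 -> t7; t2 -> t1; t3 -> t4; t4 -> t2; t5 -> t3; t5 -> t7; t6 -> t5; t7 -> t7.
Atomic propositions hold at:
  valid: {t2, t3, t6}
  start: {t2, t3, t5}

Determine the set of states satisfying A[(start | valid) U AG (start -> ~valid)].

{t1, t2, t7}

Sat(start | valid) = {t2, t3, t5, t6}
Sat(~valid) = {t0, t1, t4, t5, t7}
Sat(start -> ~valid) = {t0, t1, t4, t5, t6, t7}
AG (start -> ~valid): greatest fixpoint, start Z0 = {t0, t1, t4, t5, t6, t7}, keep only states in Sat with every successor in Z. Z1 = {t1, t6, t7}; Z2 = {t1, t7}; fixed.
Sat(AG (start -> ~valid)) = {t1, t7}
A[(start | valid) U AG (start -> ~valid)]: least fixpoint, start Z0 = Sat(AG (start -> ~valid)) = {t1, t7}, add states in Sat(start | valid) with every successor in Z. Z1 = {t1, t2, t7}; fixed.
Sat(A[(start | valid) U AG (start -> ~valid)]) = {t1, t2, t7}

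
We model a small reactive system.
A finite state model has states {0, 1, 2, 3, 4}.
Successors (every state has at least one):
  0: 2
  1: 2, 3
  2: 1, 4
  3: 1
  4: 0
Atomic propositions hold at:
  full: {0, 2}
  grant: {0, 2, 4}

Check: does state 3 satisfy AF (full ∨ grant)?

Sat(full ∨ grant) = {0, 2, 4}
AF (full ∨ grant): least fixpoint, start Z0 = {0, 2, 4}, add states with every successor in Z. Already a fixed point.
Sat(AF (full ∨ grant)) = {0, 2, 4}
3 ∉ Sat(AF (full ∨ grant)) = {0, 2, 4}, so the formula does not hold at 3.

No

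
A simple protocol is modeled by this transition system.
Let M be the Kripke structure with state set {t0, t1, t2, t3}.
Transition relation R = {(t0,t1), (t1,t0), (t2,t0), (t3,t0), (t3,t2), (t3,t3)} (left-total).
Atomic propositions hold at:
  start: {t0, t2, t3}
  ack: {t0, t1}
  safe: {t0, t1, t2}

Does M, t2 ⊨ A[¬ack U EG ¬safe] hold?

No

Sat(¬ack) = {t2, t3}
Sat(¬safe) = {t3}
EG ¬safe: greatest fixpoint, start Z0 = {t3}, keep only states in Sat with some successor in Z. Already a fixed point.
Sat(EG ¬safe) = {t3}
A[¬ack U EG ¬safe]: least fixpoint, start Z0 = Sat(EG ¬safe) = {t3}, add states in Sat(¬ack) with every successor in Z. Already a fixed point.
Sat(A[¬ack U EG ¬safe]) = {t3}
t2 ∉ Sat(A[¬ack U EG ¬safe]) = {t3}, so the formula does not hold at t2.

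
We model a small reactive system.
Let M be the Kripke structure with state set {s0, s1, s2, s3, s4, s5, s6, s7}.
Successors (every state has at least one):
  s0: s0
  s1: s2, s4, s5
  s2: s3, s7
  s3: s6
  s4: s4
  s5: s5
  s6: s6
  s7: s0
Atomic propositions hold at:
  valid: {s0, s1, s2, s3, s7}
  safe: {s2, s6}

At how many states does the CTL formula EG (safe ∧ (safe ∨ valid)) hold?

1

Sat(safe ∨ valid) = {s0, s1, s2, s3, s6, s7}
Sat(safe ∧ (safe ∨ valid)) = {s2, s6}
EG (safe ∧ (safe ∨ valid)): greatest fixpoint, start Z0 = {s2, s6}, keep only states in Sat with some successor in Z. Z1 = {s6}; fixed.
Sat(EG (safe ∧ (safe ∨ valid))) = {s6}
|Sat(EG (safe ∧ (safe ∨ valid)))| = |{s6}| = 1.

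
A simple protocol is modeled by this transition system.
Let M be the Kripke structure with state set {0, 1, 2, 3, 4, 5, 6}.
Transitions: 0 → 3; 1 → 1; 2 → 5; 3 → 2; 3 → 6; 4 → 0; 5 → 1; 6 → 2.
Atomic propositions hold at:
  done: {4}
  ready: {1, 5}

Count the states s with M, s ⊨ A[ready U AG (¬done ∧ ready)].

Sat(¬done) = {0, 1, 2, 3, 5, 6}
Sat(¬done ∧ ready) = {1, 5}
AG (¬done ∧ ready): greatest fixpoint, start Z0 = {1, 5}, keep only states in Sat with every successor in Z. Already a fixed point.
Sat(AG (¬done ∧ ready)) = {1, 5}
A[ready U AG (¬done ∧ ready)]: least fixpoint, start Z0 = Sat(AG (¬done ∧ ready)) = {1, 5}, add states in Sat(ready) with every successor in Z. Already a fixed point.
Sat(A[ready U AG (¬done ∧ ready)]) = {1, 5}
|Sat(A[ready U AG (¬done ∧ ready)])| = |{1, 5}| = 2.

2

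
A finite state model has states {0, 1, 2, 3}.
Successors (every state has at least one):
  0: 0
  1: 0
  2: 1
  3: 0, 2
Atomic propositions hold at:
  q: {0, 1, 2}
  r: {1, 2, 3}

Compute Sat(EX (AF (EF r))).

{2, 3}

EF r: least fixpoint, start Z0 = {1, 2, 3}, add states with some successor in Z. Already a fixed point.
Sat(EF r) = {1, 2, 3}
AF (EF r): least fixpoint, start Z0 = {1, 2, 3}, add states with every successor in Z. Already a fixed point.
Sat(AF (EF r)) = {1, 2, 3}
Sat(EX (AF (EF r))) = {s : some successor in {1, 2, 3}} = {2, 3}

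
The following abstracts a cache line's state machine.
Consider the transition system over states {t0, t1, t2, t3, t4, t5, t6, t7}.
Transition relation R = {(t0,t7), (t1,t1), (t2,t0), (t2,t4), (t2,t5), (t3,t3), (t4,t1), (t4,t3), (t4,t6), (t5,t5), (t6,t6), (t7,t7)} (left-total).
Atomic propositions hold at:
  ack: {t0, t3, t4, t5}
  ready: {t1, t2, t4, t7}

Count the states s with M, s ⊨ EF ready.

5

EF ready: least fixpoint, start Z0 = {t1, t2, t4, t7}, add states with some successor in Z. Z1 = {t0, t1, t2, t4, t7}; fixed.
Sat(EF ready) = {t0, t1, t2, t4, t7}
|Sat(EF ready)| = |{t0, t1, t2, t4, t7}| = 5.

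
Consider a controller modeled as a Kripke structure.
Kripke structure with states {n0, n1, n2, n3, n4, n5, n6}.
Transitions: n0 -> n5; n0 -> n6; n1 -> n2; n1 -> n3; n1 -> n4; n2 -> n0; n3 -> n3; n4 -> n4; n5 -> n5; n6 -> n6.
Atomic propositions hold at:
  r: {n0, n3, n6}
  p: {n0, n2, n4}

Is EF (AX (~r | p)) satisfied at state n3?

No

Sat(~r) = {n1, n2, n4, n5}
Sat(~r | p) = {n0, n1, n2, n4, n5}
Sat(AX (~r | p)) = {s : every successor in {n0, n1, n2, n4, n5}} = {n2, n4, n5}
EF (AX (~r | p)): least fixpoint, start Z0 = {n2, n4, n5}, add states with some successor in Z. Z1 = {n0, n1, n2, n4, n5}; fixed.
Sat(EF (AX (~r | p))) = {n0, n1, n2, n4, n5}
n3 ∉ Sat(EF (AX (~r | p))) = {n0, n1, n2, n4, n5}, so the formula does not hold at n3.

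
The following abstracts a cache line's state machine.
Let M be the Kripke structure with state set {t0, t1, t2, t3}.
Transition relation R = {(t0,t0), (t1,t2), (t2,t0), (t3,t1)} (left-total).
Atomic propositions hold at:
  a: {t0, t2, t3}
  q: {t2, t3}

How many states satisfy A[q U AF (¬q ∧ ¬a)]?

Sat(¬q) = {t0, t1}
Sat(¬a) = {t1}
Sat(¬q ∧ ¬a) = {t1}
AF (¬q ∧ ¬a): least fixpoint, start Z0 = {t1}, add states with every successor in Z. Z1 = {t1, t3}; fixed.
Sat(AF (¬q ∧ ¬a)) = {t1, t3}
A[q U AF (¬q ∧ ¬a)]: least fixpoint, start Z0 = Sat(AF (¬q ∧ ¬a)) = {t1, t3}, add states in Sat(q) with every successor in Z. Already a fixed point.
Sat(A[q U AF (¬q ∧ ¬a)]) = {t1, t3}
|Sat(A[q U AF (¬q ∧ ¬a)])| = |{t1, t3}| = 2.

2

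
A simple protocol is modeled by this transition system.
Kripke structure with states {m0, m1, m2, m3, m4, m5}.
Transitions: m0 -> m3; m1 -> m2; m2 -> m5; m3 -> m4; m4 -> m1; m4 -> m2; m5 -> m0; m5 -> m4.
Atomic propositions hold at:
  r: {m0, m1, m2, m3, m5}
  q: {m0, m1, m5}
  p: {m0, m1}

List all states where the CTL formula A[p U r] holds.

A[p U r]: least fixpoint, start Z0 = Sat(r) = {m0, m1, m2, m3, m5}, add states in Sat(p) with every successor in Z. Already a fixed point.
Sat(A[p U r]) = {m0, m1, m2, m3, m5}

{m0, m1, m2, m3, m5}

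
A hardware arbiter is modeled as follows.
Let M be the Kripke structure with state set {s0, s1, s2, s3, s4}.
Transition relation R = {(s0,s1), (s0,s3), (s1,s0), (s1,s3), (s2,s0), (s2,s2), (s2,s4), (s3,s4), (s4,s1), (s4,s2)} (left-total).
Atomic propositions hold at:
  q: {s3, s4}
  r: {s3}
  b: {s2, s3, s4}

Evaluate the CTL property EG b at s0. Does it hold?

No

EG b: greatest fixpoint, start Z0 = {s2, s3, s4}, keep only states in Sat with some successor in Z. Already a fixed point.
Sat(EG b) = {s2, s3, s4}
s0 ∉ Sat(EG b) = {s2, s3, s4}, so the formula does not hold at s0.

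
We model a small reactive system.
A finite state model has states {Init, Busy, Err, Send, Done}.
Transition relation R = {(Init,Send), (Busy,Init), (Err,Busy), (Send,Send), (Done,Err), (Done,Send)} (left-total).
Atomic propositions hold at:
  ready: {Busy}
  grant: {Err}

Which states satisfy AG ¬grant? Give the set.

{Init, Busy, Send}

Sat(¬grant) = {Init, Busy, Send, Done}
AG ¬grant: greatest fixpoint, start Z0 = {Init, Busy, Send, Done}, keep only states in Sat with every successor in Z. Z1 = {Init, Busy, Send}; fixed.
Sat(AG ¬grant) = {Init, Busy, Send}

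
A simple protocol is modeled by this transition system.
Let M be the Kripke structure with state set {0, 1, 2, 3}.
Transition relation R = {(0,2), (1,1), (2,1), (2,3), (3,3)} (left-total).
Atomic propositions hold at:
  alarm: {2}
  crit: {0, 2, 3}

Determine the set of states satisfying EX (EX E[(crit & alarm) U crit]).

Sat(crit & alarm) = {2}
E[(crit & alarm) U crit]: least fixpoint, start Z0 = Sat(crit) = {0, 2, 3}, add states in Sat(crit & alarm) with some successor in Z. Already a fixed point.
Sat(E[(crit & alarm) U crit]) = {0, 2, 3}
Sat(EX E[(crit & alarm) U crit]) = {s : some successor in {0, 2, 3}} = {0, 2, 3}
Sat(EX (EX E[(crit & alarm) U crit])) = {s : some successor in {0, 2, 3}} = {0, 2, 3}

{0, 2, 3}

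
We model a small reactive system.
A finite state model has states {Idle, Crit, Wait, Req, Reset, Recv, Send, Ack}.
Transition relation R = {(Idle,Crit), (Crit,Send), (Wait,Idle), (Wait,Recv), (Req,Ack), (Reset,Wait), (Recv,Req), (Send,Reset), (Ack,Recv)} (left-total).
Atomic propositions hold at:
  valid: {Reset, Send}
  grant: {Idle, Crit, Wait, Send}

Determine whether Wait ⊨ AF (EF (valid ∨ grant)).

Yes

Sat(valid ∨ grant) = {Idle, Crit, Wait, Reset, Send}
EF (valid ∨ grant): least fixpoint, start Z0 = {Idle, Crit, Wait, Reset, Send}, add states with some successor in Z. Already a fixed point.
Sat(EF (valid ∨ grant)) = {Idle, Crit, Wait, Reset, Send}
AF (EF (valid ∨ grant)): least fixpoint, start Z0 = {Idle, Crit, Wait, Reset, Send}, add states with every successor in Z. Already a fixed point.
Sat(AF (EF (valid ∨ grant))) = {Idle, Crit, Wait, Reset, Send}
Wait ∈ Sat(AF (EF (valid ∨ grant))) = {Idle, Crit, Wait, Reset, Send}, so the formula holds at Wait.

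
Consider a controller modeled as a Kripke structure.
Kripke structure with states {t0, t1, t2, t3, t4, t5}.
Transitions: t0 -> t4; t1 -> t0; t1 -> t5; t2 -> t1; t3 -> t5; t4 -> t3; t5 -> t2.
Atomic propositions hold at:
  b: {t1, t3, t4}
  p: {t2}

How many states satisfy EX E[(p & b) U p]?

Sat(p & b) = ∅
E[(p & b) U p]: least fixpoint, start Z0 = Sat(p) = {t2}, add states in Sat(p & b) with some successor in Z. Already a fixed point.
Sat(E[(p & b) U p]) = {t2}
Sat(EX E[(p & b) U p]) = {s : some successor in {t2}} = {t5}
|Sat(EX E[(p & b) U p])| = |{t5}| = 1.

1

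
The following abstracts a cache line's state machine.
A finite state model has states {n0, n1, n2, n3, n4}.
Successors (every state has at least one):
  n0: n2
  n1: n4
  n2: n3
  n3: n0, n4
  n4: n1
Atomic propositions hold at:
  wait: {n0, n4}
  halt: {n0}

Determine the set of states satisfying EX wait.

{n1, n3}

Sat(EX wait) = {s : some successor in {n0, n4}} = {n1, n3}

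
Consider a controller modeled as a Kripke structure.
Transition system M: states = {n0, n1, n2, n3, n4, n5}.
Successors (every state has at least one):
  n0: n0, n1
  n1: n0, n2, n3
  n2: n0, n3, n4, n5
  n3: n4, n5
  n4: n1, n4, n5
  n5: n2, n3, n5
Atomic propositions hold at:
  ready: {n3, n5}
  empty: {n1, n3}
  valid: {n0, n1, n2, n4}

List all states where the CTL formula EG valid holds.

{n0, n1, n2, n4}

EG valid: greatest fixpoint, start Z0 = {n0, n1, n2, n4}, keep only states in Sat with some successor in Z. Already a fixed point.
Sat(EG valid) = {n0, n1, n2, n4}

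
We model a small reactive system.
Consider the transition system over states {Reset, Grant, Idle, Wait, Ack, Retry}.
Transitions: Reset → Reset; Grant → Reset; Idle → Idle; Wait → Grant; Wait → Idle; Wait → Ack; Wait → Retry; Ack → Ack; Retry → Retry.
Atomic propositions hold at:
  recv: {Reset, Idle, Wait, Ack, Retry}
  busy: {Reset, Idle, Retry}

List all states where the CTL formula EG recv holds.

{Reset, Idle, Wait, Ack, Retry}

EG recv: greatest fixpoint, start Z0 = {Reset, Idle, Wait, Ack, Retry}, keep only states in Sat with some successor in Z. Already a fixed point.
Sat(EG recv) = {Reset, Idle, Wait, Ack, Retry}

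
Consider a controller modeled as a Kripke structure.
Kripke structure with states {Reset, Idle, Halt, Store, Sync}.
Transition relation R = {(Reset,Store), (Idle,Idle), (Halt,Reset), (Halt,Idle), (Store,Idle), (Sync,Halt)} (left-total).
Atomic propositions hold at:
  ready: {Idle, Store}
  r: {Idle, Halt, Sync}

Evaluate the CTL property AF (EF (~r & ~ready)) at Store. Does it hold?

No

Sat(~r) = {Reset, Store}
Sat(~ready) = {Reset, Halt, Sync}
Sat(~r & ~ready) = {Reset}
EF (~r & ~ready): least fixpoint, start Z0 = {Reset}, add states with some successor in Z. Z1 = {Reset, Halt}; Z2 = {Reset, Halt, Sync}; fixed.
Sat(EF (~r & ~ready)) = {Reset, Halt, Sync}
AF (EF (~r & ~ready)): least fixpoint, start Z0 = {Reset, Halt, Sync}, add states with every successor in Z. Already a fixed point.
Sat(AF (EF (~r & ~ready))) = {Reset, Halt, Sync}
Store ∉ Sat(AF (EF (~r & ~ready))) = {Reset, Halt, Sync}, so the formula does not hold at Store.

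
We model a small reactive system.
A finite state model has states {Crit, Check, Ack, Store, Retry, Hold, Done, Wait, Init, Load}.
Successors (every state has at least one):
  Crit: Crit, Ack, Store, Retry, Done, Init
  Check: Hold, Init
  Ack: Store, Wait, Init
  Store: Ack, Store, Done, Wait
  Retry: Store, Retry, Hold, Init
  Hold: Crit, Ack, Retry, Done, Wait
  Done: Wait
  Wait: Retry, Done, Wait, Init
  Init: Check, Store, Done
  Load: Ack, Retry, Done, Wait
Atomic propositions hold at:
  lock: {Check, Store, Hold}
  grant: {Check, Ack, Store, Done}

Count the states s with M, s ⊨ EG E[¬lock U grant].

9

Sat(¬lock) = {Crit, Ack, Retry, Done, Wait, Init, Load}
E[¬lock U grant]: least fixpoint, start Z0 = Sat(grant) = {Check, Ack, Store, Done}, add states in Sat(¬lock) with some successor in Z. Z1 = {Crit, Check, Ack, Store, Retry, Done, Wait, Init, Load}; fixed.
Sat(E[¬lock U grant]) = {Crit, Check, Ack, Store, Retry, Done, Wait, Init, Load}
EG E[¬lock U grant]: greatest fixpoint, start Z0 = {Crit, Check, Ack, Store, Retry, Done, Wait, Init, Load}, keep only states in Sat with some successor in Z. Already a fixed point.
Sat(EG E[¬lock U grant]) = {Crit, Check, Ack, Store, Retry, Done, Wait, Init, Load}
|Sat(EG E[¬lock U grant])| = |{Crit, Check, Ack, Store, Retry, Done, Wait, Init, Load}| = 9.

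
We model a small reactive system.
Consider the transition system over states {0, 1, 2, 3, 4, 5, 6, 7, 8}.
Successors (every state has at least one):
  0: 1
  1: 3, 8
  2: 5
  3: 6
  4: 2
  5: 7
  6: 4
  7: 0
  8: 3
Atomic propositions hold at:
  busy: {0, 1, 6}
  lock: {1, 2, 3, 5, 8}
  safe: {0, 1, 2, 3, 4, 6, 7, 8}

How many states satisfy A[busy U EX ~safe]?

Sat(~safe) = {5}
Sat(EX ~safe) = {s : some successor in {5}} = {2}
A[busy U EX ~safe]: least fixpoint, start Z0 = Sat(EX ~safe) = {2}, add states in Sat(busy) with every successor in Z. Already a fixed point.
Sat(A[busy U EX ~safe]) = {2}
|Sat(A[busy U EX ~safe])| = |{2}| = 1.

1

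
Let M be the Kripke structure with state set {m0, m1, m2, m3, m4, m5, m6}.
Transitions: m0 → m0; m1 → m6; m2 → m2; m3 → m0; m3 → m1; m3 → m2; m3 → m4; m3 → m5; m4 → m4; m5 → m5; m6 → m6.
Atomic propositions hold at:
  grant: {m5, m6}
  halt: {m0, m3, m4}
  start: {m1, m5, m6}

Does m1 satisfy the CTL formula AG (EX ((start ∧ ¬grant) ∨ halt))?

No

Sat(¬grant) = {m0, m1, m2, m3, m4}
Sat(start ∧ ¬grant) = {m1}
Sat((start ∧ ¬grant) ∨ halt) = {m0, m1, m3, m4}
Sat(EX ((start ∧ ¬grant) ∨ halt)) = {s : some successor in {m0, m1, m3, m4}} = {m0, m3, m4}
AG (EX ((start ∧ ¬grant) ∨ halt)): greatest fixpoint, start Z0 = {m0, m3, m4}, keep only states in Sat with every successor in Z. Z1 = {m0, m4}; fixed.
Sat(AG (EX ((start ∧ ¬grant) ∨ halt))) = {m0, m4}
m1 ∉ Sat(AG (EX ((start ∧ ¬grant) ∨ halt))) = {m0, m4}, so the formula does not hold at m1.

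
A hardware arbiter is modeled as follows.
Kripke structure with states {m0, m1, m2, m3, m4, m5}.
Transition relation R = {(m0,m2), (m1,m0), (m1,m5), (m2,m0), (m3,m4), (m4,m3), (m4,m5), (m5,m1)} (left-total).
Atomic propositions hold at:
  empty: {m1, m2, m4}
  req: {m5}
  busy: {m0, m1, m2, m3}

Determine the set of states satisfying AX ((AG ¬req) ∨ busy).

Sat(¬req) = {m0, m1, m2, m3, m4}
AG ¬req: greatest fixpoint, start Z0 = {m0, m1, m2, m3, m4}, keep only states in Sat with every successor in Z. Z1 = {m0, m2, m3}; Z2 = {m0, m2}; fixed.
Sat(AG ¬req) = {m0, m2}
Sat((AG ¬req) ∨ busy) = {m0, m1, m2, m3}
Sat(AX ((AG ¬req) ∨ busy)) = {s : every successor in {m0, m1, m2, m3}} = {m0, m2, m5}

{m0, m2, m5}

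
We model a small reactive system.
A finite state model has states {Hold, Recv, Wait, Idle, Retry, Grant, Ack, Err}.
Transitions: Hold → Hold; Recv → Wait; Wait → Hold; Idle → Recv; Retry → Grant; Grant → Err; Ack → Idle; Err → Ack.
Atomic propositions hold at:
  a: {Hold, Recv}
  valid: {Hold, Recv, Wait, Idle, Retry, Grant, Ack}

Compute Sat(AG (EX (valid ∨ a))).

{Hold, Recv, Wait, Idle, Ack, Err}

Sat(valid ∨ a) = {Hold, Recv, Wait, Idle, Retry, Grant, Ack}
Sat(EX (valid ∨ a)) = {s : some successor in {Hold, Recv, Wait, Idle, Retry, Grant, Ack}} = {Hold, Recv, Wait, Idle, Retry, Ack, Err}
AG (EX (valid ∨ a)): greatest fixpoint, start Z0 = {Hold, Recv, Wait, Idle, Retry, Ack, Err}, keep only states in Sat with every successor in Z. Z1 = {Hold, Recv, Wait, Idle, Ack, Err}; fixed.
Sat(AG (EX (valid ∨ a))) = {Hold, Recv, Wait, Idle, Ack, Err}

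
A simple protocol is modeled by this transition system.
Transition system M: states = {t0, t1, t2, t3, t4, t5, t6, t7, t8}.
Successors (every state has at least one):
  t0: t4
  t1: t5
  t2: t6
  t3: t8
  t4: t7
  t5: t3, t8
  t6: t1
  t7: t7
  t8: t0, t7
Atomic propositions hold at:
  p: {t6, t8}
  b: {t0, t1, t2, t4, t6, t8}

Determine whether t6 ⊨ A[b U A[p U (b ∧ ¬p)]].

Sat(¬p) = {t0, t1, t2, t3, t4, t5, t7}
Sat(b ∧ ¬p) = {t0, t1, t2, t4}
A[p U (b ∧ ¬p)]: least fixpoint, start Z0 = Sat((b ∧ ¬p)) = {t0, t1, t2, t4}, add states in Sat(p) with every successor in Z. Z1 = {t0, t1, t2, t4, t6}; fixed.
Sat(A[p U (b ∧ ¬p)]) = {t0, t1, t2, t4, t6}
A[b U A[p U (b ∧ ¬p)]]: least fixpoint, start Z0 = Sat(A[p U (b ∧ ¬p)]) = {t0, t1, t2, t4, t6}, add states in Sat(b) with every successor in Z. Already a fixed point.
Sat(A[b U A[p U (b ∧ ¬p)]]) = {t0, t1, t2, t4, t6}
t6 ∈ Sat(A[b U A[p U (b ∧ ¬p)]]) = {t0, t1, t2, t4, t6}, so the formula holds at t6.

Yes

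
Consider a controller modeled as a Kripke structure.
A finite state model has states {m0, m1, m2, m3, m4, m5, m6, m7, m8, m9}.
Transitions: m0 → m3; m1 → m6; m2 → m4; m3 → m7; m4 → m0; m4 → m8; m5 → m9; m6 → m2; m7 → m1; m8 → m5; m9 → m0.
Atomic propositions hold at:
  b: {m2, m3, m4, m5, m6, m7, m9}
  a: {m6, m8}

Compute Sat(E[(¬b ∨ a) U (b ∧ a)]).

Sat(¬b) = {m0, m1, m8}
Sat(¬b ∨ a) = {m0, m1, m6, m8}
Sat(b ∧ a) = {m6}
E[(¬b ∨ a) U (b ∧ a)]: least fixpoint, start Z0 = Sat((b ∧ a)) = {m6}, add states in Sat(¬b ∨ a) with some successor in Z. Z1 = {m1, m6}; fixed.
Sat(E[(¬b ∨ a) U (b ∧ a)]) = {m1, m6}

{m1, m6}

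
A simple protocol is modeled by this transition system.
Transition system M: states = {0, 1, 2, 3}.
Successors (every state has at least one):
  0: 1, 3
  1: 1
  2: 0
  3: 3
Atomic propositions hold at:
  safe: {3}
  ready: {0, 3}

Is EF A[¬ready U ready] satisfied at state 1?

Sat(¬ready) = {1, 2}
A[¬ready U ready]: least fixpoint, start Z0 = Sat(ready) = {0, 3}, add states in Sat(¬ready) with every successor in Z. Z1 = {0, 2, 3}; fixed.
Sat(A[¬ready U ready]) = {0, 2, 3}
EF A[¬ready U ready]: least fixpoint, start Z0 = {0, 2, 3}, add states with some successor in Z. Already a fixed point.
Sat(EF A[¬ready U ready]) = {0, 2, 3}
1 ∉ Sat(EF A[¬ready U ready]) = {0, 2, 3}, so the formula does not hold at 1.

No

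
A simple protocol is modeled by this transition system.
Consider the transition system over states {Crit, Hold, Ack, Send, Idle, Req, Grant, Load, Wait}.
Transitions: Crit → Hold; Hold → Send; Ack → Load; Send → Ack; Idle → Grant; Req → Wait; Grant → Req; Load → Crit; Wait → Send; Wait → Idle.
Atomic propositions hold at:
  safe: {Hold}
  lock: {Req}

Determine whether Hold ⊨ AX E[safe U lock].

No

E[safe U lock]: least fixpoint, start Z0 = Sat(lock) = {Req}, add states in Sat(safe) with some successor in Z. Already a fixed point.
Sat(E[safe U lock]) = {Req}
Sat(AX E[safe U lock]) = {s : every successor in {Req}} = {Grant}
Hold ∉ Sat(AX E[safe U lock]) = {Grant}, so the formula does not hold at Hold.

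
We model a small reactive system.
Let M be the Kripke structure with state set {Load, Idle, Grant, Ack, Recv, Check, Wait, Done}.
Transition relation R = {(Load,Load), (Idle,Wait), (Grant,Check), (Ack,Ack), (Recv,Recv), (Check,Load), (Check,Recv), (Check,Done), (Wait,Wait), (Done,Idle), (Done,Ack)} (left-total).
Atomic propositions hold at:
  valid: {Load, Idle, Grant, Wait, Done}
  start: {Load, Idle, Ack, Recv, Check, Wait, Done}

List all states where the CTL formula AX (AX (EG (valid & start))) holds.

{Load, Idle, Wait}

Sat(valid & start) = {Load, Idle, Wait, Done}
EG (valid & start): greatest fixpoint, start Z0 = {Load, Idle, Wait, Done}, keep only states in Sat with some successor in Z. Already a fixed point.
Sat(EG (valid & start)) = {Load, Idle, Wait, Done}
Sat(AX (EG (valid & start))) = {s : every successor in {Load, Idle, Wait, Done}} = {Load, Idle, Wait}
Sat(AX (AX (EG (valid & start)))) = {s : every successor in {Load, Idle, Wait}} = {Load, Idle, Wait}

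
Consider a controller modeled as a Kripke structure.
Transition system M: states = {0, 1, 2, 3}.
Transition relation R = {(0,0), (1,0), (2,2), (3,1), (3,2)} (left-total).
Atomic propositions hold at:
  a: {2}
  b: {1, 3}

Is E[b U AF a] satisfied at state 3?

Yes

AF a: least fixpoint, start Z0 = {2}, add states with every successor in Z. Already a fixed point.
Sat(AF a) = {2}
E[b U AF a]: least fixpoint, start Z0 = Sat(AF a) = {2}, add states in Sat(b) with some successor in Z. Z1 = {2, 3}; fixed.
Sat(E[b U AF a]) = {2, 3}
3 ∈ Sat(E[b U AF a]) = {2, 3}, so the formula holds at 3.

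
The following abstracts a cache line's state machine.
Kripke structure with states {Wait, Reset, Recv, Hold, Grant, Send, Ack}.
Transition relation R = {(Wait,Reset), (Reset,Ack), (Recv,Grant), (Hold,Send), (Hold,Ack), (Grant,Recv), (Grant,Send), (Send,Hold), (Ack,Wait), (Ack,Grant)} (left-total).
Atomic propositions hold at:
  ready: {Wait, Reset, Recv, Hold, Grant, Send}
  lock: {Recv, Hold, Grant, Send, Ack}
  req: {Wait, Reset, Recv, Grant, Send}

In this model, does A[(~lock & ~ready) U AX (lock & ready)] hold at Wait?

No

Sat(~lock) = {Wait, Reset}
Sat(~ready) = {Ack}
Sat(~lock & ~ready) = ∅
Sat(lock & ready) = {Recv, Hold, Grant, Send}
Sat(AX (lock & ready)) = {s : every successor in {Recv, Hold, Grant, Send}} = {Recv, Grant, Send}
A[(~lock & ~ready) U AX (lock & ready)]: least fixpoint, start Z0 = Sat(AX (lock & ready)) = {Recv, Grant, Send}, add states in Sat(~lock & ~ready) with every successor in Z. Already a fixed point.
Sat(A[(~lock & ~ready) U AX (lock & ready)]) = {Recv, Grant, Send}
Wait ∉ Sat(A[(~lock & ~ready) U AX (lock & ready)]) = {Recv, Grant, Send}, so the formula does not hold at Wait.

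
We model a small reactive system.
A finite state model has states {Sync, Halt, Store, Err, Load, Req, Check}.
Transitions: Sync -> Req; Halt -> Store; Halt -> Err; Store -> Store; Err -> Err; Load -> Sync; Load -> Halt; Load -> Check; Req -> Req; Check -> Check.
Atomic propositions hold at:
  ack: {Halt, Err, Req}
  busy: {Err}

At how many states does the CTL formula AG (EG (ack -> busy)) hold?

Sat(ack -> busy) = {Sync, Store, Err, Load, Check}
EG (ack -> busy): greatest fixpoint, start Z0 = {Sync, Store, Err, Load, Check}, keep only states in Sat with some successor in Z. Z1 = {Store, Err, Load, Check}; fixed.
Sat(EG (ack -> busy)) = {Store, Err, Load, Check}
AG (EG (ack -> busy)): greatest fixpoint, start Z0 = {Store, Err, Load, Check}, keep only states in Sat with every successor in Z. Z1 = {Store, Err, Check}; fixed.
Sat(AG (EG (ack -> busy))) = {Store, Err, Check}
|Sat(AG (EG (ack -> busy)))| = |{Store, Err, Check}| = 3.

3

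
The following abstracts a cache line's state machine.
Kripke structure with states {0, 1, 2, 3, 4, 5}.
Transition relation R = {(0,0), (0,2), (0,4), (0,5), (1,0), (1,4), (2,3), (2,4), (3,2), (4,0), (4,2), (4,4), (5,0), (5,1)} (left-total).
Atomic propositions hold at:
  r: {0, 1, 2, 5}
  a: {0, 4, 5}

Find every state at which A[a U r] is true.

A[a U r]: least fixpoint, start Z0 = Sat(r) = {0, 1, 2, 5}, add states in Sat(a) with every successor in Z. Already a fixed point.
Sat(A[a U r]) = {0, 1, 2, 5}

{0, 1, 2, 5}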